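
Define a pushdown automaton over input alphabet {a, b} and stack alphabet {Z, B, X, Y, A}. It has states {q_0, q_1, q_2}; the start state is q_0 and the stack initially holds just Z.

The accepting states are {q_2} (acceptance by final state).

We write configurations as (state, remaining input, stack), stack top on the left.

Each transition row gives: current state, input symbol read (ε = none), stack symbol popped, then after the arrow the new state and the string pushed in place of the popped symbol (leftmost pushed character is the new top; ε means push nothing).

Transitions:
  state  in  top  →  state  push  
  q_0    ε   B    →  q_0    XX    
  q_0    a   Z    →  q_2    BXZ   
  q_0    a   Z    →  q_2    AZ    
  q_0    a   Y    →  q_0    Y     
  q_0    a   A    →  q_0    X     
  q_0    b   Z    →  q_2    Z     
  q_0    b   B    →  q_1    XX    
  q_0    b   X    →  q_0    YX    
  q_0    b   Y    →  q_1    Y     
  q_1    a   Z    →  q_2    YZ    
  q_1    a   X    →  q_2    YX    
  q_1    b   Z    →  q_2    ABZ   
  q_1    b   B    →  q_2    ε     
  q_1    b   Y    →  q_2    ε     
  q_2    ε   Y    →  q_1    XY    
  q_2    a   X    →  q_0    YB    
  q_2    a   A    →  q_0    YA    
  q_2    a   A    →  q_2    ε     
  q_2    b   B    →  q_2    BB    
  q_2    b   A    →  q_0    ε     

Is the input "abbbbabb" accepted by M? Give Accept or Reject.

Reject

No computation consumes all input and reaches a final state.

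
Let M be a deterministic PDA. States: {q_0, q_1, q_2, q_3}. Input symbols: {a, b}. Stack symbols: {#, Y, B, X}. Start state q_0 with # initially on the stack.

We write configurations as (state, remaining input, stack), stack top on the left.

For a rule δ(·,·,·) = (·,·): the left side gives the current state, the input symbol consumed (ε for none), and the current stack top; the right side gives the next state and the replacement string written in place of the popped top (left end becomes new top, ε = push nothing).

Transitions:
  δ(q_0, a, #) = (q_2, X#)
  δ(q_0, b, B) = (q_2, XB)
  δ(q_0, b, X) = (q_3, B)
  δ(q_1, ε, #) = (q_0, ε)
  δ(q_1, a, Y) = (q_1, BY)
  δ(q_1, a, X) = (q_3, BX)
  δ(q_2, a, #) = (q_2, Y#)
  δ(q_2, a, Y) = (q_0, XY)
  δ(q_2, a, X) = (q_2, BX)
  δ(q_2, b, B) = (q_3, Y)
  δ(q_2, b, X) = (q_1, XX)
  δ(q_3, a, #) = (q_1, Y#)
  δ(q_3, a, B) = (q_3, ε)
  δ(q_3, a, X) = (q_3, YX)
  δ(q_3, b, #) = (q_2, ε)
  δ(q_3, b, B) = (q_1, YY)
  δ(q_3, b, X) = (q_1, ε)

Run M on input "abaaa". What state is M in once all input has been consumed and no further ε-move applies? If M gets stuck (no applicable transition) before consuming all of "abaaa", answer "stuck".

(q_0, abaaa, #)
  read a, top #: go to q_2, push X# → (q_2, baaa, X#)
  read b, top X: go to q_1, push XX → (q_1, aaa, XX#)
  read a, top X: go to q_3, push BX → (q_3, aa, BXX#)
  read a, top B: go to q_3, push ε → (q_3, a, XX#)
  read a, top X: go to q_3, push YX → (q_3, ε, YXX#)
All input consumed; M is in state q_3.

q_3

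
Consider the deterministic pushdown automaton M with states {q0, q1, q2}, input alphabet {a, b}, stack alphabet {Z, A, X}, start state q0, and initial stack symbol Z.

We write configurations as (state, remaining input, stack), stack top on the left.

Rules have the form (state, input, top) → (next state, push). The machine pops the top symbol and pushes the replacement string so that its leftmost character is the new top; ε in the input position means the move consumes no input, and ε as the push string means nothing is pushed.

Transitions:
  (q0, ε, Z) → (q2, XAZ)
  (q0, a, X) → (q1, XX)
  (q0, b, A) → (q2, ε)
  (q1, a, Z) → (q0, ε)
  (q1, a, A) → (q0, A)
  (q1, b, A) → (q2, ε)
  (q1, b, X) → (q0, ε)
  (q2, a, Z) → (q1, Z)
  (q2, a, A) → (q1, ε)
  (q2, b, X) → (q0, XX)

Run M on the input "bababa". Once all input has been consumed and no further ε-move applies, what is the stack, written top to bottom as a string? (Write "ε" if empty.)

(q0, bababa, Z) ⊢ (q2, bababa, XAZ) ⊢ (q0, ababa, XXAZ) ⊢ (q1, baba, XXXAZ) ⊢ (q0, aba, XXAZ) ⊢ (q1, ba, XXXAZ) ⊢ (q0, a, XXAZ) ⊢ (q1, ε, XXXAZ)
All input consumed in state q1 with stack XXXAZ.

XXXAZ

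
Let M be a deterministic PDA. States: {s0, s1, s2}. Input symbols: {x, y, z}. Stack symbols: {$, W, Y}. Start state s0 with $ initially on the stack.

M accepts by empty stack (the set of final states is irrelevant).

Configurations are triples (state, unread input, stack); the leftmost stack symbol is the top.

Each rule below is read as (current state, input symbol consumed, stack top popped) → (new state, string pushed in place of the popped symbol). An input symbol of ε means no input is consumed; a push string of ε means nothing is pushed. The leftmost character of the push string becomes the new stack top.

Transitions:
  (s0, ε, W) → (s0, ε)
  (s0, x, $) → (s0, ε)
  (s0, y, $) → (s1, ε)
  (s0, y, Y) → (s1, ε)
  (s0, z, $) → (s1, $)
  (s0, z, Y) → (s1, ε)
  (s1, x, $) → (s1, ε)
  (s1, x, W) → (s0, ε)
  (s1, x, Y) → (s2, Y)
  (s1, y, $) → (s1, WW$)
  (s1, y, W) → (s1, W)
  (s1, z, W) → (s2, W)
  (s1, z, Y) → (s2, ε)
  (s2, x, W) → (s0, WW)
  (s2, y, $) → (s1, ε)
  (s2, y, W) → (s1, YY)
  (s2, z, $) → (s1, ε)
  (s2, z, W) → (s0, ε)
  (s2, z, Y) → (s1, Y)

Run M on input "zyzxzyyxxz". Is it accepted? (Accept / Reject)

(s0, zyzxzyyxxz, $)
  read z, top $: go to s1, push $ → (s1, yzxzyyxxz, $)
  read y, top $: go to s1, push WW$ → (s1, zxzyyxxz, WW$)
  read z, top W: go to s2, push W → (s2, xzyyxxz, WW$)
  read x, top W: go to s0, push WW → (s0, zyyxxz, WWW$)
  ε-move, top W: go to s0, push ε → (s0, zyyxxz, WW$)
  ε-move, top W: go to s0, push ε → (s0, zyyxxz, W$)
  ε-move, top W: go to s0, push ε → (s0, zyyxxz, $)
  read z, top $: go to s1, push $ → (s1, yyxxz, $)
  read y, top $: go to s1, push WW$ → (s1, yxxz, WW$)
  read y, top W: go to s1, push W → (s1, xxz, WW$)
  read x, top W: go to s0, push ε → (s0, xz, W$)
  ε-move, top W: go to s0, push ε → (s0, xz, $)
  read x, top $: go to s0, push ε → (s0, z, ε)
No transition applies at (s0, z, ε); input not fully consumed.

Reject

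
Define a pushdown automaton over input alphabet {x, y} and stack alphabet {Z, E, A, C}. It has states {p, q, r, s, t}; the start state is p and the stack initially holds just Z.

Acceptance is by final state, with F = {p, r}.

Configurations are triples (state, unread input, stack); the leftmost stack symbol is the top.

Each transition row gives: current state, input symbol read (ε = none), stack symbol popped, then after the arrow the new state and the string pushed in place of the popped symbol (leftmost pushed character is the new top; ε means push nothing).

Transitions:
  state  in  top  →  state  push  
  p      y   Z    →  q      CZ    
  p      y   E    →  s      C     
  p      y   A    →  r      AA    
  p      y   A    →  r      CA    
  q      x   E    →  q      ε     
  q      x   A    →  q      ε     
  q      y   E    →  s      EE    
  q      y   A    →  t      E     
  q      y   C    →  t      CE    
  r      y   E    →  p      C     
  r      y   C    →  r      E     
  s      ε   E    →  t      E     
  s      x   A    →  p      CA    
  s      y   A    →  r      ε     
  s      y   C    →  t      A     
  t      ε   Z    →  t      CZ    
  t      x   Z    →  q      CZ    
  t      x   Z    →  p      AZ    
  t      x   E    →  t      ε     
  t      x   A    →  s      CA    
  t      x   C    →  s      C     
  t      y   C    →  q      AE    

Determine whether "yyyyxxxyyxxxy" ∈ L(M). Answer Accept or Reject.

Accept

One accepting computation: (p, yyyyxxxyyxxxy, Z) ⊢ (q, yyyxxxyyxxxy, CZ) ⊢ (t, yyxxxyyxxxy, CEZ) ⊢ (q, yxxxyyxxxy, AEEZ) ⊢ (t, xxxyyxxxy, EEEZ) ⊢ (t, xxyyxxxy, EEZ) ⊢ (t, xyyxxxy, EZ) ⊢ (t, yyxxxy, Z) ⊢ (t, yyxxxy, CZ) ⊢ (q, yxxxy, AEZ) ⊢ (t, xxxy, EEZ) ⊢ (t, xxy, EZ) ⊢ (t, xy, Z) ⊢ (p, y, AZ) ⊢ (r, ε, AAZ)
All input consumed and state r ∈ F.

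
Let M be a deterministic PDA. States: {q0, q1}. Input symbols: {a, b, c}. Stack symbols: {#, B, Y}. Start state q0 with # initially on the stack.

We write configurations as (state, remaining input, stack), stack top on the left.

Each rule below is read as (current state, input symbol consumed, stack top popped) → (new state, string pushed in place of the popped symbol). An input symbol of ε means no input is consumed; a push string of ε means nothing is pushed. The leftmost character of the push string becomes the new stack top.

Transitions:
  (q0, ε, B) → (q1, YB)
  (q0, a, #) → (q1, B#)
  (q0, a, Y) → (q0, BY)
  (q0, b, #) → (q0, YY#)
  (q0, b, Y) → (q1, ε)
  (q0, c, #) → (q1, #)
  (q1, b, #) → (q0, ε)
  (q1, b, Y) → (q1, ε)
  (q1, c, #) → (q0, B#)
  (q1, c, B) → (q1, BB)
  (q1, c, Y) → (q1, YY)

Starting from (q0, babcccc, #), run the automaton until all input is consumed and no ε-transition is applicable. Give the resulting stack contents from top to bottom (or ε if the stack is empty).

(q0, babcccc, #)
  read b, top #: go to q0, push YY# → (q0, abcccc, YY#)
  read a, top Y: go to q0, push BY → (q0, bcccc, BYY#)
  ε-move, top B: go to q1, push YB → (q1, bcccc, YBYY#)
  read b, top Y: go to q1, push ε → (q1, cccc, BYY#)
  read c, top B: go to q1, push BB → (q1, ccc, BBYY#)
  read c, top B: go to q1, push BB → (q1, cc, BBBYY#)
  read c, top B: go to q1, push BB → (q1, c, BBBBYY#)
  read c, top B: go to q1, push BB → (q1, ε, BBBBBYY#)
All input consumed in state q1 with stack BBBBBYY#.

BBBBBYY#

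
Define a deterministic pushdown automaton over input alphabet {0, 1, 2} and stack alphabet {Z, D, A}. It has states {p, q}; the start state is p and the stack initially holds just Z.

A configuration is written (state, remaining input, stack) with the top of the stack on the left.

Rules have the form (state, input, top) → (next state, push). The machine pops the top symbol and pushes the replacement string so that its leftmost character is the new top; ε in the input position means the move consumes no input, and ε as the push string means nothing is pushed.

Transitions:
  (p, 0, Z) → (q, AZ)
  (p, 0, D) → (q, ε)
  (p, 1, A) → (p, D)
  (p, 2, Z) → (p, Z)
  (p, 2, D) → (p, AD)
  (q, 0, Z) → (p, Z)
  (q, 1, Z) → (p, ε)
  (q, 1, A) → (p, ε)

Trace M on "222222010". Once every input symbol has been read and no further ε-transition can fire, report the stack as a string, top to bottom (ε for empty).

AZ

(p, 222222010, Z)
  read 2, top Z: go to p, push Z → (p, 22222010, Z)
  read 2, top Z: go to p, push Z → (p, 2222010, Z)
  read 2, top Z: go to p, push Z → (p, 222010, Z)
  read 2, top Z: go to p, push Z → (p, 22010, Z)
  read 2, top Z: go to p, push Z → (p, 2010, Z)
  read 2, top Z: go to p, push Z → (p, 010, Z)
  read 0, top Z: go to q, push AZ → (q, 10, AZ)
  read 1, top A: go to p, push ε → (p, 0, Z)
  read 0, top Z: go to q, push AZ → (q, ε, AZ)
All input consumed in state q with stack AZ.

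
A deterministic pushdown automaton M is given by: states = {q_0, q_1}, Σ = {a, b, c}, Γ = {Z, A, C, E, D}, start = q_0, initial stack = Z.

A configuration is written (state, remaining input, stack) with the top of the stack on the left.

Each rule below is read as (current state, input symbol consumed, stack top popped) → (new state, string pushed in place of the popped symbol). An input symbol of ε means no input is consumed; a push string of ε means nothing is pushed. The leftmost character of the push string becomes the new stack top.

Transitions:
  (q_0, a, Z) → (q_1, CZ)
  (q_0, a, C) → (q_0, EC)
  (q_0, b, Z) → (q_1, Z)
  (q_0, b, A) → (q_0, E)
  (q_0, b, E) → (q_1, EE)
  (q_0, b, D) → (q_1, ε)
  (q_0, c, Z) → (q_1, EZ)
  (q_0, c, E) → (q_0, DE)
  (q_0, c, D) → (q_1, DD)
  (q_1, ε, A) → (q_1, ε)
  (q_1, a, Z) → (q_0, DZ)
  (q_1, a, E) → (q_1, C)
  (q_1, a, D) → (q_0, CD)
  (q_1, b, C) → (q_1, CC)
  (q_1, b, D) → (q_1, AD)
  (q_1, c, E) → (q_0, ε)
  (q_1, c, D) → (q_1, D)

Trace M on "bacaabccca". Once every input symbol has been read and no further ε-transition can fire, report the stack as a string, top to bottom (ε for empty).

CDDECDDZ

(q_0, bacaabccca, Z) ⊢ (q_1, acaabccca, Z) ⊢ (q_0, caabccca, DZ) ⊢ (q_1, aabccca, DDZ) ⊢ (q_0, abccca, CDDZ) ⊢ (q_0, bccca, ECDDZ) ⊢ (q_1, ccca, EECDDZ) ⊢ (q_0, cca, ECDDZ) ⊢ (q_0, ca, DECDDZ) ⊢ (q_1, a, DDECDDZ) ⊢ (q_0, ε, CDDECDDZ)
All input consumed in state q_0 with stack CDDECDDZ.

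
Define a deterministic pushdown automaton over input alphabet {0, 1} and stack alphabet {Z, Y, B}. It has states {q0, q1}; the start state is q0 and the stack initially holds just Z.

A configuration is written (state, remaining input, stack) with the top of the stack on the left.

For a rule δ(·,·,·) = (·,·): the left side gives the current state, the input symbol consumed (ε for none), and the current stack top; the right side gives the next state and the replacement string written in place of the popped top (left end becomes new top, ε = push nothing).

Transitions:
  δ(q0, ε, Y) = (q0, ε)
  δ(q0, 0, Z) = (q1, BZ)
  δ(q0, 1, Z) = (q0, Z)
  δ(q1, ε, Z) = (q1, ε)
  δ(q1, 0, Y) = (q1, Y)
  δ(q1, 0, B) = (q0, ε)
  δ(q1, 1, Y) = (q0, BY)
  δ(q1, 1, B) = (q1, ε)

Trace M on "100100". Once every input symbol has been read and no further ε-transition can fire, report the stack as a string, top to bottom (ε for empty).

Z

(q0, 100100, Z)
  read 1, top Z: go to q0, push Z → (q0, 00100, Z)
  read 0, top Z: go to q1, push BZ → (q1, 0100, BZ)
  read 0, top B: go to q0, push ε → (q0, 100, Z)
  read 1, top Z: go to q0, push Z → (q0, 00, Z)
  read 0, top Z: go to q1, push BZ → (q1, 0, BZ)
  read 0, top B: go to q0, push ε → (q0, ε, Z)
All input consumed in state q0 with stack Z.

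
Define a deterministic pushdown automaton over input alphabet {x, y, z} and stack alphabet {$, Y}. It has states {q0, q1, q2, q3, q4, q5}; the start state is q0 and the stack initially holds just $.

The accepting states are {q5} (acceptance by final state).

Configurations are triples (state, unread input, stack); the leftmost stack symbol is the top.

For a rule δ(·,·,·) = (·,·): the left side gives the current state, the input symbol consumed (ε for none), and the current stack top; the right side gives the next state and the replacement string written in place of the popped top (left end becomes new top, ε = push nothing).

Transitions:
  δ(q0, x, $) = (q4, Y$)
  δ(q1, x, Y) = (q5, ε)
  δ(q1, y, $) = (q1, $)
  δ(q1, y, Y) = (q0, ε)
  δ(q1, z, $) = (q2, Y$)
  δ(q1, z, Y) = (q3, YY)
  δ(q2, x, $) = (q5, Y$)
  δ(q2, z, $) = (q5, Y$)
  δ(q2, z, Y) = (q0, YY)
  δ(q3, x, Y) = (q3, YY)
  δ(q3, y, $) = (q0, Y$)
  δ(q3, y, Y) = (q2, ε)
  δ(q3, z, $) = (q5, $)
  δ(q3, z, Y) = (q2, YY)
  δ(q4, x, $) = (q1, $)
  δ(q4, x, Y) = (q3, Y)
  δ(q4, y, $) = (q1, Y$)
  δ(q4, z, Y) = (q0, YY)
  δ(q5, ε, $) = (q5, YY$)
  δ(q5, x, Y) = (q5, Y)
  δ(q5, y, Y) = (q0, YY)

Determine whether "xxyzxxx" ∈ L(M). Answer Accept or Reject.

Accept

(q0, xxyzxxx, $) ⊢ (q4, xyzxxx, Y$) ⊢ (q3, yzxxx, Y$) ⊢ (q2, zxxx, $) ⊢ (q5, xxx, Y$) ⊢ (q5, xx, Y$) ⊢ (q5, x, Y$) ⊢ (q5, ε, Y$)
All input consumed; state q5 ∈ F.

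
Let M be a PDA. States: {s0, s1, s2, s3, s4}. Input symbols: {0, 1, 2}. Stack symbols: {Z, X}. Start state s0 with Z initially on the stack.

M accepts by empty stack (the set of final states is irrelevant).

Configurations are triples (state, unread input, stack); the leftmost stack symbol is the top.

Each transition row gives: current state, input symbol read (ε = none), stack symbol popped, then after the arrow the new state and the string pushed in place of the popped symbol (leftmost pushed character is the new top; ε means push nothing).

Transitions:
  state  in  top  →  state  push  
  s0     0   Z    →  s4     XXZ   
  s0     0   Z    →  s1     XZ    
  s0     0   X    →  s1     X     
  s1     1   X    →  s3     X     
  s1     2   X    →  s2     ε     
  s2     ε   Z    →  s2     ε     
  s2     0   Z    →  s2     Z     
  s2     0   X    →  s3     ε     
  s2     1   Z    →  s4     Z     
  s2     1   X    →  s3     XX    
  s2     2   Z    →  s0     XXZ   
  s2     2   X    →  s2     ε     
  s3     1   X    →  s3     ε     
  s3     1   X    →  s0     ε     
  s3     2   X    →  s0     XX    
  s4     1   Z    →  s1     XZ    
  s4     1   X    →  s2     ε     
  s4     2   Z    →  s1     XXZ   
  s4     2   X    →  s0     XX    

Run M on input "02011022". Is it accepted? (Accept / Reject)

Accept

One accepting computation: (s0, 02011022, Z) ⊢ (s4, 2011022, XXZ) ⊢ (s0, 011022, XXXZ) ⊢ (s1, 11022, XXXZ) ⊢ (s3, 1022, XXXZ) ⊢ (s0, 022, XXZ) ⊢ (s1, 22, XXZ) ⊢ (s2, 2, XZ) ⊢ (s2, ε, Z) ⊢ (s2, ε, ε)
All input consumed and the stack is empty.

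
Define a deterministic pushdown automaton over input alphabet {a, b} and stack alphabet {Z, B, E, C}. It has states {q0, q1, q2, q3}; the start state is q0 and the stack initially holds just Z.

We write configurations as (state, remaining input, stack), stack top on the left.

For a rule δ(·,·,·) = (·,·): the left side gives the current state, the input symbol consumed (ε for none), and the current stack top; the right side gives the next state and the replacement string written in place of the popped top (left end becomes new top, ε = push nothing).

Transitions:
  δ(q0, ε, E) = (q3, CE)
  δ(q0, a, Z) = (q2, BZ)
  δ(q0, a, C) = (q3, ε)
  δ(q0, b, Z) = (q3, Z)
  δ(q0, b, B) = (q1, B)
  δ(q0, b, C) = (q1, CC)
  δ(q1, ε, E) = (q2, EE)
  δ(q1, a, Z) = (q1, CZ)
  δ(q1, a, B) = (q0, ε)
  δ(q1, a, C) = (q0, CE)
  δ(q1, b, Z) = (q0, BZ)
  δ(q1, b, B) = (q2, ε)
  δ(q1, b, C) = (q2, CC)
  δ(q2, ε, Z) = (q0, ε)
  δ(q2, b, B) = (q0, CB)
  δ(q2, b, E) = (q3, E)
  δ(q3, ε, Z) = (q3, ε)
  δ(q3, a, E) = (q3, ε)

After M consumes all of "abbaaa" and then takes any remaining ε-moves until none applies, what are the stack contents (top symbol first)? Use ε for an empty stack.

CBZ

(q0, abbaaa, Z) ⊢ (q2, bbaaa, BZ) ⊢ (q0, baaa, CBZ) ⊢ (q1, aaa, CCBZ) ⊢ (q0, aa, CECBZ) ⊢ (q3, a, ECBZ) ⊢ (q3, ε, CBZ)
All input consumed in state q3 with stack CBZ.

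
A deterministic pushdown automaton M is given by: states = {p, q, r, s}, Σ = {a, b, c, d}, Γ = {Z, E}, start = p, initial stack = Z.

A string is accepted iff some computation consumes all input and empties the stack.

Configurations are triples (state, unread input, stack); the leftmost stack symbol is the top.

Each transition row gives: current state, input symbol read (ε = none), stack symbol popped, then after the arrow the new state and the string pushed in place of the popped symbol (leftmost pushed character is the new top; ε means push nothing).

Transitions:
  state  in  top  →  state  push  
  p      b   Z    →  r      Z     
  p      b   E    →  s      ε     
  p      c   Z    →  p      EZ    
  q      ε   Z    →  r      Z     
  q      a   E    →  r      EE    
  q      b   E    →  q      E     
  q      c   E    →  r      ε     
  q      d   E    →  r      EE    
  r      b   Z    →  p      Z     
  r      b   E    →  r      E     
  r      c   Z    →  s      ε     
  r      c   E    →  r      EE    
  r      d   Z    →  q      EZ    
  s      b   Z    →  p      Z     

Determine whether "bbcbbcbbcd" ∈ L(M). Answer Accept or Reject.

Reject

(p, bbcbbcbbcd, Z)
  read b, top Z: go to r, push Z → (r, bcbbcbbcd, Z)
  read b, top Z: go to p, push Z → (p, cbbcbbcd, Z)
  read c, top Z: go to p, push EZ → (p, bbcbbcd, EZ)
  read b, top E: go to s, push ε → (s, bcbbcd, Z)
  read b, top Z: go to p, push Z → (p, cbbcd, Z)
  read c, top Z: go to p, push EZ → (p, bbcd, EZ)
  read b, top E: go to s, push ε → (s, bcd, Z)
  read b, top Z: go to p, push Z → (p, cd, Z)
  read c, top Z: go to p, push EZ → (p, d, EZ)
No transition applies at (p, d, EZ); input not fully consumed.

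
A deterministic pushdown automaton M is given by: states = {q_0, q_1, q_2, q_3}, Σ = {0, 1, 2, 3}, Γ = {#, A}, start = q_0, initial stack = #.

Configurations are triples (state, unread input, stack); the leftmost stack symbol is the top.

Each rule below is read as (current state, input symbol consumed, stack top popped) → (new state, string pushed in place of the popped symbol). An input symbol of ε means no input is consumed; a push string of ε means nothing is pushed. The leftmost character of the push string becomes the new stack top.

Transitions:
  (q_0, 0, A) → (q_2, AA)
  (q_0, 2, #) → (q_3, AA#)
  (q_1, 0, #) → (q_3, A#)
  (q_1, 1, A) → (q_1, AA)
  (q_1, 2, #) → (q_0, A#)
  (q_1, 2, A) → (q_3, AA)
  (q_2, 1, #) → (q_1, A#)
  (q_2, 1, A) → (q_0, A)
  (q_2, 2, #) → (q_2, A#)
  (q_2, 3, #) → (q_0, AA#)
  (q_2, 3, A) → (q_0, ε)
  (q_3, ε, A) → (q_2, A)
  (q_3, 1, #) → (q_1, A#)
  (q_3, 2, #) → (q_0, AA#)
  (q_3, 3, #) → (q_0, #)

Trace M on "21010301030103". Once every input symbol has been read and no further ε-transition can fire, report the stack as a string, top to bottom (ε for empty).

(q_0, 21010301030103, #) ⊢ (q_3, 1010301030103, AA#) ⊢ (q_2, 1010301030103, AA#) ⊢ (q_0, 010301030103, AA#) ⊢ (q_2, 10301030103, AAA#) ⊢ (q_0, 0301030103, AAA#) ⊢ (q_2, 301030103, AAAA#) ⊢ (q_0, 01030103, AAA#) ⊢ (q_2, 1030103, AAAA#) ⊢ (q_0, 030103, AAAA#) ⊢ (q_2, 30103, AAAAA#) ⊢ (q_0, 0103, AAAA#) ⊢ (q_2, 103, AAAAA#) ⊢ (q_0, 03, AAAAA#) ⊢ (q_2, 3, AAAAAA#) ⊢ (q_0, ε, AAAAA#)
All input consumed in state q_0 with stack AAAAA#.

AAAAA#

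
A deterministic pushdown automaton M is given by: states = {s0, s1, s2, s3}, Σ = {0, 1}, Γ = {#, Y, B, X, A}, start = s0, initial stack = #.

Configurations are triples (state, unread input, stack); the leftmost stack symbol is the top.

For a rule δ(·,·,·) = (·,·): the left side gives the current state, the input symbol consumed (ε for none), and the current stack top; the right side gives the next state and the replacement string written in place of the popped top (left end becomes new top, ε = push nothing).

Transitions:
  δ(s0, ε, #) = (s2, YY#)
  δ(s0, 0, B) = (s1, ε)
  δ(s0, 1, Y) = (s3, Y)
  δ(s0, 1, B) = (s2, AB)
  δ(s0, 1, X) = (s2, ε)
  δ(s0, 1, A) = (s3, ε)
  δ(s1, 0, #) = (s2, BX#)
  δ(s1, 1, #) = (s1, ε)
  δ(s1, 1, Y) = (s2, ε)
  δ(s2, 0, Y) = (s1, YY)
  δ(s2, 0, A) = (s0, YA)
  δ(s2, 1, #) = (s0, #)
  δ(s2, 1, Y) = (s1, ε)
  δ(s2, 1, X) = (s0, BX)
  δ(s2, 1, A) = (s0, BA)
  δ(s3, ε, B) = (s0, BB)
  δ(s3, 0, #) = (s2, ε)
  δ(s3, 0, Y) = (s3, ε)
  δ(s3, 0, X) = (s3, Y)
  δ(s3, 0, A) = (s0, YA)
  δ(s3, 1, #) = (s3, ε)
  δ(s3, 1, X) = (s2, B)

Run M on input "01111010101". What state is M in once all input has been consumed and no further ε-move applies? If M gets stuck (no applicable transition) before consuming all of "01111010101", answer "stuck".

(s0, 01111010101, #)
  ε-move, top #: go to s2, push YY# → (s2, 01111010101, YY#)
  read 0, top Y: go to s1, push YY → (s1, 1111010101, YYY#)
  read 1, top Y: go to s2, push ε → (s2, 111010101, YY#)
  read 1, top Y: go to s1, push ε → (s1, 11010101, Y#)
  read 1, top Y: go to s2, push ε → (s2, 1010101, #)
  read 1, top #: go to s0, push # → (s0, 010101, #)
  ε-move, top #: go to s2, push YY# → (s2, 010101, YY#)
  read 0, top Y: go to s1, push YY → (s1, 10101, YYY#)
  read 1, top Y: go to s2, push ε → (s2, 0101, YY#)
  read 0, top Y: go to s1, push YY → (s1, 101, YYY#)
  read 1, top Y: go to s2, push ε → (s2, 01, YY#)
  read 0, top Y: go to s1, push YY → (s1, 1, YYY#)
  read 1, top Y: go to s2, push ε → (s2, ε, YY#)
All input consumed; M is in state s2.

s2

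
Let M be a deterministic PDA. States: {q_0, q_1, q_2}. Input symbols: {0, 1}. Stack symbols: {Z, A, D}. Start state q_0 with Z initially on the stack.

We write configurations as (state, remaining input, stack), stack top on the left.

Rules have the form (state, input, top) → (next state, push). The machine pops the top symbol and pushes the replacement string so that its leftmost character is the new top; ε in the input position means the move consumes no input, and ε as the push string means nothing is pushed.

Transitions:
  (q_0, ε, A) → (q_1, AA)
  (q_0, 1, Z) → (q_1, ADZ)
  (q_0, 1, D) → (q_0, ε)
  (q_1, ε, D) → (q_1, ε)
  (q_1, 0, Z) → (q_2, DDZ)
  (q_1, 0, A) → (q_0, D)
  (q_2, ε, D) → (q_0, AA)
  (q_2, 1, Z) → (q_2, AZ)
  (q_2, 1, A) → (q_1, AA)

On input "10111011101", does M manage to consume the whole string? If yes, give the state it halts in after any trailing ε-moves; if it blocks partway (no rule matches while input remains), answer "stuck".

(q_0, 10111011101, Z)
  read 1, top Z: go to q_1, push ADZ → (q_1, 0111011101, ADZ)
  read 0, top A: go to q_0, push D → (q_0, 111011101, DDZ)
  read 1, top D: go to q_0, push ε → (q_0, 11011101, DZ)
  read 1, top D: go to q_0, push ε → (q_0, 1011101, Z)
  read 1, top Z: go to q_1, push ADZ → (q_1, 011101, ADZ)
  read 0, top A: go to q_0, push D → (q_0, 11101, DDZ)
  read 1, top D: go to q_0, push ε → (q_0, 1101, DZ)
  read 1, top D: go to q_0, push ε → (q_0, 101, Z)
  read 1, top Z: go to q_1, push ADZ → (q_1, 01, ADZ)
  read 0, top A: go to q_0, push D → (q_0, 1, DDZ)
  read 1, top D: go to q_0, push ε → (q_0, ε, DZ)
All input consumed; M is in state q_0.

q_0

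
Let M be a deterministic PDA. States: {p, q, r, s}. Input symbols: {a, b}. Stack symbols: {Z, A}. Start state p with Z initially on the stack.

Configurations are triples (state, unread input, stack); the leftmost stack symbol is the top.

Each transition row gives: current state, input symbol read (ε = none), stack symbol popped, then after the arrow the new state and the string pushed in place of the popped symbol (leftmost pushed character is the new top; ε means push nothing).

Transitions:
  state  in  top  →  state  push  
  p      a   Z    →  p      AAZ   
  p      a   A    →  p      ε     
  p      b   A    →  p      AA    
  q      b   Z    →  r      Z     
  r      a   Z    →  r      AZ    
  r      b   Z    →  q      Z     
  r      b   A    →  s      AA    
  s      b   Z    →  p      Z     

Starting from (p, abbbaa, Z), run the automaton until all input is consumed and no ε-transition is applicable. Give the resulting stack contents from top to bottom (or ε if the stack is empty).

(p, abbbaa, Z) ⊢ (p, bbbaa, AAZ) ⊢ (p, bbaa, AAAZ) ⊢ (p, baa, AAAAZ) ⊢ (p, aa, AAAAAZ) ⊢ (p, a, AAAAZ) ⊢ (p, ε, AAAZ)
All input consumed in state p with stack AAAZ.

AAAZ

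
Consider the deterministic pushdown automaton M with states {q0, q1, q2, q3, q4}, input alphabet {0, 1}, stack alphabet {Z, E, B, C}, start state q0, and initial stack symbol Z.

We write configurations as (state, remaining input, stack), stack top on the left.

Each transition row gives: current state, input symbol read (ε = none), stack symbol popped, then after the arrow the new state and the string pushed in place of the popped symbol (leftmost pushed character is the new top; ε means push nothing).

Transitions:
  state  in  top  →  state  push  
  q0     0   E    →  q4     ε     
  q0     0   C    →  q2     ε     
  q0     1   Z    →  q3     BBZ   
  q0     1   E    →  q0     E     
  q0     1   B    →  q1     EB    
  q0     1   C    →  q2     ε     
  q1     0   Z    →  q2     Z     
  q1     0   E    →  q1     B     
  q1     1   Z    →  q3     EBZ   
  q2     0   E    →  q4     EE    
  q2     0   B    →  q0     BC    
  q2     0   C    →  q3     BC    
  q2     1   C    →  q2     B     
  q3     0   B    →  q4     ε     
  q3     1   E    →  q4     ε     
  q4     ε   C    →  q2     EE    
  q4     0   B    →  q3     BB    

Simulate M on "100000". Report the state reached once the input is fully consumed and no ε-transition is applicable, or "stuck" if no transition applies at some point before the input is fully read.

(q0, 100000, Z)
  read 1, top Z: go to q3, push BBZ → (q3, 00000, BBZ)
  read 0, top B: go to q4, push ε → (q4, 0000, BZ)
  read 0, top B: go to q3, push BB → (q3, 000, BBZ)
  read 0, top B: go to q4, push ε → (q4, 00, BZ)
  read 0, top B: go to q3, push BB → (q3, 0, BBZ)
  read 0, top B: go to q4, push ε → (q4, ε, BZ)
All input consumed; M is in state q4.

q4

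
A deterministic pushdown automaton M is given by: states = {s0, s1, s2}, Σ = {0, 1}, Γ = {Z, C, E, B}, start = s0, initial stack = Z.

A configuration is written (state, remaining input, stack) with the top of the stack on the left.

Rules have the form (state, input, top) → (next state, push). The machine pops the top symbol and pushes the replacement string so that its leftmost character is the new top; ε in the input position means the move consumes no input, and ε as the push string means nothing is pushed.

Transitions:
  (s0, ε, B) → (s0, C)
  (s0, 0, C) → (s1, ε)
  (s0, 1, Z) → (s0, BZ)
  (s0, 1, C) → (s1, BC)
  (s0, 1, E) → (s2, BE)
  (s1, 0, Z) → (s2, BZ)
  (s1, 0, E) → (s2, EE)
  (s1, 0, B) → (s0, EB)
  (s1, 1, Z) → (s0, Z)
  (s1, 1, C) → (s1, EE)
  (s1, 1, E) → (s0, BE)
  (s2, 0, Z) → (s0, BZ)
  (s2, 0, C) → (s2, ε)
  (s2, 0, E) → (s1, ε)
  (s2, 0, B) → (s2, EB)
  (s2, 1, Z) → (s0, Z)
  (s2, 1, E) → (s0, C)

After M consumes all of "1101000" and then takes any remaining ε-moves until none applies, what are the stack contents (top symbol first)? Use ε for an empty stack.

EBEBCZ

(s0, 1101000, Z)
  read 1, top Z: go to s0, push BZ → (s0, 101000, BZ)
  ε-move, top B: go to s0, push C → (s0, 101000, CZ)
  read 1, top C: go to s1, push BC → (s1, 01000, BCZ)
  read 0, top B: go to s0, push EB → (s0, 1000, EBCZ)
  read 1, top E: go to s2, push BE → (s2, 000, BEBCZ)
  read 0, top B: go to s2, push EB → (s2, 00, EBEBCZ)
  read 0, top E: go to s1, push ε → (s1, 0, BEBCZ)
  read 0, top B: go to s0, push EB → (s0, ε, EBEBCZ)
All input consumed in state s0 with stack EBEBCZ.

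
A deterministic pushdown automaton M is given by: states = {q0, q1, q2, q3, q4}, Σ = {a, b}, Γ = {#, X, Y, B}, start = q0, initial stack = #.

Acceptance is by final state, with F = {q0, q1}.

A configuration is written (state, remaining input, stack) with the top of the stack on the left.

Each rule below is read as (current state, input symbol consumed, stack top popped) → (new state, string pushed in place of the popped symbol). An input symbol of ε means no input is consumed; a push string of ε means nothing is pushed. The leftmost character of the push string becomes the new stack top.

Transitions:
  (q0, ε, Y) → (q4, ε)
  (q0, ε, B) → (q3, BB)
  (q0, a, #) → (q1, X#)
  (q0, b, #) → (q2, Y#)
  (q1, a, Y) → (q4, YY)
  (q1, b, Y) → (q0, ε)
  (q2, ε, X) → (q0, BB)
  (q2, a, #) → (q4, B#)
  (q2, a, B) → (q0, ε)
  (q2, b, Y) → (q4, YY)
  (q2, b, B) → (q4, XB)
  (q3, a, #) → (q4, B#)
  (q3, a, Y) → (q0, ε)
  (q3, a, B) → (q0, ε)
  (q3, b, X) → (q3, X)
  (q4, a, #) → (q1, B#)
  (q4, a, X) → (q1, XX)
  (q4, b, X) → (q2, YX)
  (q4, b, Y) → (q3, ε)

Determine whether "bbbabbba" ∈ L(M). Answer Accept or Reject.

Accept

(q0, bbbabbba, #)
  read b, top #: go to q2, push Y# → (q2, bbabbba, Y#)
  read b, top Y: go to q4, push YY → (q4, babbba, YY#)
  read b, top Y: go to q3, push ε → (q3, abbba, Y#)
  read a, top Y: go to q0, push ε → (q0, bbba, #)
  read b, top #: go to q2, push Y# → (q2, bba, Y#)
  read b, top Y: go to q4, push YY → (q4, ba, YY#)
  read b, top Y: go to q3, push ε → (q3, a, Y#)
  read a, top Y: go to q0, push ε → (q0, ε, #)
All input consumed; state q0 ∈ F.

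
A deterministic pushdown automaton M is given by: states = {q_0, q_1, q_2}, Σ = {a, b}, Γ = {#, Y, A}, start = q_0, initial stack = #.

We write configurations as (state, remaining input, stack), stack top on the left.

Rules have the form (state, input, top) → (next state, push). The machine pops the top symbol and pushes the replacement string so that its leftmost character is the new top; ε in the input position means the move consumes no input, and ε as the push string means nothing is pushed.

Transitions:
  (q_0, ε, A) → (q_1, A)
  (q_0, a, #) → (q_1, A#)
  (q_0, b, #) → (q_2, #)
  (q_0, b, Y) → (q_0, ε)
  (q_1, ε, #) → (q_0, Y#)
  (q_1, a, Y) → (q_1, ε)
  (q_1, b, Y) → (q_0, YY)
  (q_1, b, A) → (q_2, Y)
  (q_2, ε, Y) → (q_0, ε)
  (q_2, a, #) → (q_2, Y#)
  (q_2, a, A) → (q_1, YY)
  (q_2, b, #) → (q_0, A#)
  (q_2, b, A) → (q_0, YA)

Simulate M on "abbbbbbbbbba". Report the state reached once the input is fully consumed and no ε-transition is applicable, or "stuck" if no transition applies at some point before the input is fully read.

(q_0, abbbbbbbbbba, #) ⊢ (q_1, bbbbbbbbbba, A#) ⊢ (q_2, bbbbbbbbba, Y#) ⊢ (q_0, bbbbbbbbba, #) ⊢ (q_2, bbbbbbbba, #) ⊢ (q_0, bbbbbbba, A#) ⊢ (q_1, bbbbbbba, A#) ⊢ (q_2, bbbbbba, Y#) ⊢ (q_0, bbbbbba, #) ⊢ (q_2, bbbbba, #) ⊢ (q_0, bbbba, A#) ⊢ (q_1, bbbba, A#) ⊢ (q_2, bbba, Y#) ⊢ (q_0, bbba, #) ⊢ (q_2, bba, #) ⊢ (q_0, ba, A#) ⊢ (q_1, ba, A#) ⊢ (q_2, a, Y#) ⊢ (q_0, a, #) ⊢ (q_1, ε, A#)
All input consumed; M is in state q_1.

q_1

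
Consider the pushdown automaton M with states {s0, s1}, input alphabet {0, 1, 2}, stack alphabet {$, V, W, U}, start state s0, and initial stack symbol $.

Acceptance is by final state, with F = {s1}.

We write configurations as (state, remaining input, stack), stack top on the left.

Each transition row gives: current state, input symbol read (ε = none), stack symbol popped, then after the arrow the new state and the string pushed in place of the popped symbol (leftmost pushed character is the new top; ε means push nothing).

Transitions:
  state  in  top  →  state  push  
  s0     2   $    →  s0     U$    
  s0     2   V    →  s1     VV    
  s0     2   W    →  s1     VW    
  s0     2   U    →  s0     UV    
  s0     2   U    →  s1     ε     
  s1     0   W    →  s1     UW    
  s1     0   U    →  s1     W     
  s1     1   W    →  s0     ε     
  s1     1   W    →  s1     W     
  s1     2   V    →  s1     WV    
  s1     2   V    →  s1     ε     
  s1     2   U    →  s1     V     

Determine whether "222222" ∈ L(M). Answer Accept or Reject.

One accepting computation: (s0, 222222, $) ⊢ (s0, 22222, U$) ⊢ (s0, 2222, UV$) ⊢ (s0, 222, UVV$) ⊢ (s0, 22, UVVV$) ⊢ (s0, 2, UVVVV$) ⊢ (s1, ε, VVVV$)
All input consumed and state s1 ∈ F.

Accept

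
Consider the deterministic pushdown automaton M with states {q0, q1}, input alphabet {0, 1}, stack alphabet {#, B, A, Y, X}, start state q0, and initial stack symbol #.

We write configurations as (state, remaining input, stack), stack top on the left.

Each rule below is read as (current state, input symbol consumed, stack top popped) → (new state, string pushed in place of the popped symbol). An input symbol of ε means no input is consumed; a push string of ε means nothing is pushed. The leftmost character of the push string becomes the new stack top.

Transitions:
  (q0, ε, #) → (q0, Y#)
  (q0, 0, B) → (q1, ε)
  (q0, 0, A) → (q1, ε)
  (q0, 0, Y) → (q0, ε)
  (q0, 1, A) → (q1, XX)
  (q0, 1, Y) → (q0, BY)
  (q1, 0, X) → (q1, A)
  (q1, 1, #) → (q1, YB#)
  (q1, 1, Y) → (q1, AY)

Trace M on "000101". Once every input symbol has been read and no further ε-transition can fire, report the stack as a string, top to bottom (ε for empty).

(q0, 000101, #)
  ε-move, top #: go to q0, push Y# → (q0, 000101, Y#)
  read 0, top Y: go to q0, push ε → (q0, 00101, #)
  ε-move, top #: go to q0, push Y# → (q0, 00101, Y#)
  read 0, top Y: go to q0, push ε → (q0, 0101, #)
  ε-move, top #: go to q0, push Y# → (q0, 0101, Y#)
  read 0, top Y: go to q0, push ε → (q0, 101, #)
  ε-move, top #: go to q0, push Y# → (q0, 101, Y#)
  read 1, top Y: go to q0, push BY → (q0, 01, BY#)
  read 0, top B: go to q1, push ε → (q1, 1, Y#)
  read 1, top Y: go to q1, push AY → (q1, ε, AY#)
All input consumed in state q1 with stack AY#.

AY#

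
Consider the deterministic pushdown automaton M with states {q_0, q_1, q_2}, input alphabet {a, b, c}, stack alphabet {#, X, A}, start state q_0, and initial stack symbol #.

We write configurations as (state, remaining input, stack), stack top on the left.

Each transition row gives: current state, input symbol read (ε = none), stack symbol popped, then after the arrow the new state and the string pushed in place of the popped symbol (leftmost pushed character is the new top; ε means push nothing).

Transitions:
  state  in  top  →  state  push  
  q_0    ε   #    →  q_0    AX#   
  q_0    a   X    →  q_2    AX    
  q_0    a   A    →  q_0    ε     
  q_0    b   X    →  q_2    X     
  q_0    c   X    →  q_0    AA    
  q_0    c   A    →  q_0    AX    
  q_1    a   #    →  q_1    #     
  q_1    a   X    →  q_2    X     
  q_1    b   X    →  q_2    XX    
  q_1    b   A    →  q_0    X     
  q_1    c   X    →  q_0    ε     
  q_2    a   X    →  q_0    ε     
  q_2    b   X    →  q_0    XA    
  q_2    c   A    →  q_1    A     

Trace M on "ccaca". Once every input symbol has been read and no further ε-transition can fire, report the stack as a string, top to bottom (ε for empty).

AXX#

(q_0, ccaca, #)
  ε-move, top #: go to q_0, push AX# → (q_0, ccaca, AX#)
  read c, top A: go to q_0, push AX → (q_0, caca, AXX#)
  read c, top A: go to q_0, push AX → (q_0, aca, AXXX#)
  read a, top A: go to q_0, push ε → (q_0, ca, XXX#)
  read c, top X: go to q_0, push AA → (q_0, a, AAXX#)
  read a, top A: go to q_0, push ε → (q_0, ε, AXX#)
All input consumed in state q_0 with stack AXX#.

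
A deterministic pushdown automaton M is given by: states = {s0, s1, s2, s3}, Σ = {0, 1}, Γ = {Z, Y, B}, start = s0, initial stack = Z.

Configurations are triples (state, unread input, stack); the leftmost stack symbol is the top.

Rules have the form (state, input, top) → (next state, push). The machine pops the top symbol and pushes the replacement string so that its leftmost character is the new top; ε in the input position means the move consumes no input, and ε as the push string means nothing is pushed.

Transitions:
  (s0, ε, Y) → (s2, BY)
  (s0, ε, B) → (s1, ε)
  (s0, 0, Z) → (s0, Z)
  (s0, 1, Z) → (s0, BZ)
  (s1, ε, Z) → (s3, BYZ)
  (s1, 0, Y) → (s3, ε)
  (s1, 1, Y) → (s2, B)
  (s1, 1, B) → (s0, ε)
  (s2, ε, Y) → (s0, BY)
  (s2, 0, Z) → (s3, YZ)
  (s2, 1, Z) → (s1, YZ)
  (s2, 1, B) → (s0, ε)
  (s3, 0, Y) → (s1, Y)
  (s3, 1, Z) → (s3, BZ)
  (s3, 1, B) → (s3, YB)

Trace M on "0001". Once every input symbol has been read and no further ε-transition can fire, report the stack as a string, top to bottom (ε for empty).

BYZ

(s0, 0001, Z) ⊢ (s0, 001, Z) ⊢ (s0, 01, Z) ⊢ (s0, 1, Z) ⊢ (s0, ε, BZ) ⊢ (s1, ε, Z) ⊢ (s3, ε, BYZ)
All input consumed in state s3 with stack BYZ.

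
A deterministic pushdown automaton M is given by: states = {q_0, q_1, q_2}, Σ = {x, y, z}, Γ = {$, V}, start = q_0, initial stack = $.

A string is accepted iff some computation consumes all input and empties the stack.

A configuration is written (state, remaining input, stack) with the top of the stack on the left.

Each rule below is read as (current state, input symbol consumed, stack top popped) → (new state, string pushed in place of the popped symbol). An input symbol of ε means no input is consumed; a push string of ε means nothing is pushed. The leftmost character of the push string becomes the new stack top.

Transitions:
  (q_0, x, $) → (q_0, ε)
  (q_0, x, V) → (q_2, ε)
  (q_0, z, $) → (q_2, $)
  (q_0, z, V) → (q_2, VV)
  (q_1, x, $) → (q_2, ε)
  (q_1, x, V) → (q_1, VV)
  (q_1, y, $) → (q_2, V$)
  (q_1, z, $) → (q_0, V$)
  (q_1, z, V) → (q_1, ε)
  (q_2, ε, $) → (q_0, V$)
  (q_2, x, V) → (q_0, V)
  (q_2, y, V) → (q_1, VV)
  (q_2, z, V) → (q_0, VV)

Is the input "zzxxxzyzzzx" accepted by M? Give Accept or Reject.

Accept

(q_0, zzxxxzyzzzx, $)
  read z, top $: go to q_2, push $ → (q_2, zxxxzyzzzx, $)
  ε-move, top $: go to q_0, push V$ → (q_0, zxxxzyzzzx, V$)
  read z, top V: go to q_2, push VV → (q_2, xxxzyzzzx, VV$)
  read x, top V: go to q_0, push V → (q_0, xxzyzzzx, VV$)
  read x, top V: go to q_2, push ε → (q_2, xzyzzzx, V$)
  read x, top V: go to q_0, push V → (q_0, zyzzzx, V$)
  read z, top V: go to q_2, push VV → (q_2, yzzzx, VV$)
  read y, top V: go to q_1, push VV → (q_1, zzzx, VVV$)
  read z, top V: go to q_1, push ε → (q_1, zzx, VV$)
  read z, top V: go to q_1, push ε → (q_1, zx, V$)
  read z, top V: go to q_1, push ε → (q_1, x, $)
  read x, top $: go to q_2, push ε → (q_2, ε, ε)
All input consumed and the stack is empty.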